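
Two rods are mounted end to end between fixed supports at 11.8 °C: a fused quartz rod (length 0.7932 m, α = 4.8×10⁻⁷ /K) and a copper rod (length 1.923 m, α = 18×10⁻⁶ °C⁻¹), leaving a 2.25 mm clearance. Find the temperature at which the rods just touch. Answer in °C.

T = 76.1 °C

Gap closes when ΔL₁ + ΔL₂ = 2.25 mm = 2.25×10⁻³ m
(α₁L₁ + α₂L₂)ΔT = g
α₁L₁ + α₂L₂ = 4.8×10⁻⁷×0.7932 + 18×10⁻⁶×1.923 = 3.4994736×10⁻⁵ m/K
ΔT = 2.25×10⁻³ / 3.4994736×10⁻⁵ = 64.295 K
T = 11.8 + 64.295 = 76.095 °C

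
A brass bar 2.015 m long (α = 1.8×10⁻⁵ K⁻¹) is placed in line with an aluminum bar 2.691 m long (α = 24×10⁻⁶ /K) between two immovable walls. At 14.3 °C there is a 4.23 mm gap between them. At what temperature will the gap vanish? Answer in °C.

α₁L₁ = 3.627×10⁻⁵ m/K, α₂L₂ = 6.4584×10⁻⁵ m/K → total 1.00854×10⁻⁴ m/K
ΔT = g/(α₁L₁+α₂L₂) = 4.23×10⁻³ / 1.00854×10⁻⁴ = 41.942 K
T = 14.3 + 41.942 = 56.242 °C

T = 56.2 °C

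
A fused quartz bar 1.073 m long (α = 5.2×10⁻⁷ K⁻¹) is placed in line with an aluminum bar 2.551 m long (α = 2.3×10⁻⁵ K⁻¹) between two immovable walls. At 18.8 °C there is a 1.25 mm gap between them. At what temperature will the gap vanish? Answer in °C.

T = 39.9 °C

Gap closes when ΔL₁ + ΔL₂ = 1.25 mm = 1.25×10⁻³ m
(α₁L₁ + α₂L₂)ΔT = g
α₁L₁ + α₂L₂ = 5.2×10⁻⁷×1.073 + 2.3×10⁻⁵×2.551 = 5.923096×10⁻⁵ m/K
ΔT = 1.25×10⁻³ / 5.923096×10⁻⁵ = 21.104 K
T = 18.8 + 21.104 = 39.904 °C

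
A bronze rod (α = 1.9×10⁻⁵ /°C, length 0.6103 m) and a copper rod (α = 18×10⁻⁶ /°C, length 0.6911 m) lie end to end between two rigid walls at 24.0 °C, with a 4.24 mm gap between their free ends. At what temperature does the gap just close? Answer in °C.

Gap closes when ΔL₁ + ΔL₂ = 4.24 mm = 4.24×10⁻³ m
(α₁L₁ + α₂L₂)ΔT = g
α₁L₁ + α₂L₂ = 1.9×10⁻⁵×0.6103 + 18×10⁻⁶×0.6911 = 2.40355×10⁻⁵ m/K
ΔT = 4.24×10⁻³ / 2.40355×10⁻⁵ = 176.41 K
T = 24.0 + 176.41 = 200.41 °C

T = 200 °C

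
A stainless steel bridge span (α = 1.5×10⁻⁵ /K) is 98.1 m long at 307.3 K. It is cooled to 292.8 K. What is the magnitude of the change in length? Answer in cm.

ΔL = 2.13 cm

|ΔT| = |292.8 − 307.3| = 14.5 K
ΔL = αL₀ΔT = (1.5×10⁻⁵)(98.1)(14.5) = 2.13×10⁻² m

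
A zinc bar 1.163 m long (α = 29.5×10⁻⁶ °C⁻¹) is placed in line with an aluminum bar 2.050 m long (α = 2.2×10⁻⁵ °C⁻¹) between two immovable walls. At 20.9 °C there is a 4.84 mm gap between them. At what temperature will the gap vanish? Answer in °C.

T = 81.9 °C

α₁L₁ = 3.43085×10⁻⁵ m/K, α₂L₂ = 4.510×10⁻⁵ m/K → total 7.94085×10⁻⁵ m/K
ΔT = g/(α₁L₁+α₂L₂) = 4.84×10⁻³ / 7.94085×10⁻⁵ = 60.951 K
T = 20.9 + 60.951 = 81.851 °C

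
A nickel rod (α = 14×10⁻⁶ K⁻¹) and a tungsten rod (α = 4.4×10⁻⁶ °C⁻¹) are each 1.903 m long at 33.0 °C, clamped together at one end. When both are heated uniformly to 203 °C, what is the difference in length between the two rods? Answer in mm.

3.11 mm

ΔT = 170.0 K
nickel: ΔL = 14×10⁻⁶ × 1.903 m × 170.0 = 4.5291×10⁻³ m = 4.5291 mm
tungsten: ΔL = 4.4×10⁻⁶ × 1.903 m × 170.0 = 1.4234×10⁻³ m = 1.4234 mm
difference = 4.5291 − 1.4234 = 3.1057 mm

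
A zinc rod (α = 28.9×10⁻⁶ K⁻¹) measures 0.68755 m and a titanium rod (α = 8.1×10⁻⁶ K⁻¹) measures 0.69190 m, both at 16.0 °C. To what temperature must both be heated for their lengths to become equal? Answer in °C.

L₁(1 + α₁ΔT) = L₂(1 + α₂ΔT) ⇒ ΔT = (L₂ − L₁)/(α₁L₁ − α₂L₂)
L₂ − L₁ = 0.69190 − 0.68755 = 4.35×10⁻³ m
α₁L₁ − α₂L₂ = 28.9×10⁻⁶×0.68755 − 8.1×10⁻⁶×0.69190 = 1.4265805×10⁻⁵ m/K
ΔT = 4.35×10⁻³ / 1.4265805×10⁻⁵ = 304.925 K
T = 16.0 + 304.925 = 320.925 °C

T = 320.9 °C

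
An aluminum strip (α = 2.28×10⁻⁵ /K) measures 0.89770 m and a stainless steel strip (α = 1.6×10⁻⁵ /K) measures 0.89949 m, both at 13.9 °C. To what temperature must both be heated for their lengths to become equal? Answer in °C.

L₁(1 + α₁ΔT) = L₂(1 + α₂ΔT) ⇒ ΔT = (L₂ − L₁)/(α₁L₁ − α₂L₂)
L₂ − L₁ = 0.89949 − 0.89770 = 1.79×10⁻³ m
α₁L₁ − α₂L₂ = 2.28×10⁻⁵×0.89770 − 1.6×10⁻⁵×0.89949 = 6.07572×10⁻⁶ m/K
ΔT = 1.79×10⁻³ / 6.07572×10⁻⁶ = 294.615 K
T = 13.9 + 294.615 = 308.515 °C

T = 308.5 °C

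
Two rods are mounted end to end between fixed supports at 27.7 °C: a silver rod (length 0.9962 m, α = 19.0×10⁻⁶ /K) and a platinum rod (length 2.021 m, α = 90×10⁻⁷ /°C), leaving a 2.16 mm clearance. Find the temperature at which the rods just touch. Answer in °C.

Gap closes when ΔL₁ + ΔL₂ = 2.16 mm = 2.16×10⁻³ m
(α₁L₁ + α₂L₂)ΔT = g
α₁L₁ + α₂L₂ = 19.0×10⁻⁶×0.9962 + 90×10⁻⁷×2.021 = 3.71168×10⁻⁵ m/K
ΔT = 2.16×10⁻³ / 3.71168×10⁻⁵ = 58.195 K
T = 27.7 + 58.195 = 85.895 °C

T = 85.9 °C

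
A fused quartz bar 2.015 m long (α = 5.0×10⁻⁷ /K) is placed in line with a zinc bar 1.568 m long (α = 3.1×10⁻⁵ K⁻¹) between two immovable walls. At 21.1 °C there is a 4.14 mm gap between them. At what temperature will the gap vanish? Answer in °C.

T = 105 °C

α₁L₁ = 1.0075×10⁻⁶ m/K, α₂L₂ = 4.8608×10⁻⁵ m/K → total 4.96155×10⁻⁵ m/K
ΔT = g/(α₁L₁+α₂L₂) = 4.14×10⁻³ / 4.96155×10⁻⁵ = 83.44 K
T = 21.1 + 83.44 = 104.54 °C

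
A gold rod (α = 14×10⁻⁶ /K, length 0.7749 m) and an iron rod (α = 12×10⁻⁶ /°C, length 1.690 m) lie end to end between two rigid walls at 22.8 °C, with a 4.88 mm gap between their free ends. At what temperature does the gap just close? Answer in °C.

Gap closes when ΔL₁ + ΔL₂ = 4.88 mm = 4.88×10⁻³ m
(α₁L₁ + α₂L₂)ΔT = g
α₁L₁ + α₂L₂ = 14×10⁻⁶×0.7749 + 12×10⁻⁶×1.690 = 3.11286×10⁻⁵ m/K
ΔT = 4.88×10⁻³ / 3.11286×10⁻⁵ = 156.77 K
T = 22.8 + 156.77 = 179.57 °C

T = 180 °C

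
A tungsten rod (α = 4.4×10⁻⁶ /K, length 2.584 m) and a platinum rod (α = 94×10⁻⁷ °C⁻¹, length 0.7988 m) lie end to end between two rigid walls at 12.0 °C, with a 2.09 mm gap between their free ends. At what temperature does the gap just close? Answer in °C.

T = 123 °C

α₁L₁ = 1.13696×10⁻⁵ m/K, α₂L₂ = 7.50872×10⁻⁶ m/K → total 1.887832×10⁻⁵ m/K
ΔT = g/(α₁L₁+α₂L₂) = 2.09×10⁻³ / 1.887832×10⁻⁵ = 110.71 K
T = 12.0 + 110.71 = 122.71 °C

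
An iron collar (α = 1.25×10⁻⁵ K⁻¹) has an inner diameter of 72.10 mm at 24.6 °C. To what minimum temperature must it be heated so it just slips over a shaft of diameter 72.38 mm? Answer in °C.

T = 335 °C

Required Δd = 72.38 − 72.10 = 0.28 mm
Δd = αd₀ΔT ⇒ ΔT = Δd/(αd₀) = 0.28 / (1.25×10⁻⁵ × 72.10) = 310.68 K
T_min = 24.6 + 310.68 = 335.28 °C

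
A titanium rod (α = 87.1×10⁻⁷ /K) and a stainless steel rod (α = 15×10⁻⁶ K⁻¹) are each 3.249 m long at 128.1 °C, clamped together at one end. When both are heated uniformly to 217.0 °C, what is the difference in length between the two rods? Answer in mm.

1.82 mm

ΔT = 88.9 K
titanium: ΔL = 87.1×10⁻⁷ × 3.249 m × 88.9 = 2.5158×10⁻³ m = 2.5158 mm
stainless steel: ΔL = 15×10⁻⁶ × 3.249 m × 88.9 = 4.3325×10⁻³ m = 4.3325 mm
difference = 4.3325 − 2.5158 = 1.8167 mm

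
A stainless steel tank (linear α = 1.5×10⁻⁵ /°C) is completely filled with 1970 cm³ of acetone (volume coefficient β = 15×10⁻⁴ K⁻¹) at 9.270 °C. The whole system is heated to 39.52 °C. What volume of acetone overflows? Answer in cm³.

86.7 cm³

The tank also expands: β_container ≈ 3α = 4.5×10⁻⁵ /K
Net overflow = V₀(β_liq − 3α_cont)ΔT
β − 3α = 1.50×10⁻³ − 4.5×10⁻⁵ = 1.455×10⁻³ /K; ΔT = 30.250 K
ΔV = 1970 × 1.455×10⁻³ × 30.250 = 86.7 cm³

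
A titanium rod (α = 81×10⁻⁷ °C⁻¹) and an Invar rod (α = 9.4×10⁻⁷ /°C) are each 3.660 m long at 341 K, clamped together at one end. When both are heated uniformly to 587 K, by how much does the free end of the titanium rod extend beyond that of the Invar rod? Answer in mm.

6.45 mm

ΔT = 246 K
titanium: ΔL = 81×10⁻⁷ × 3.660 m × 246 = 7.2929×10⁻³ m = 7.2929 mm
Invar: ΔL = 9.4×10⁻⁷ × 3.660 m × 246 = 8.4634×10⁻⁴ m = 0.84634 mm
difference = 7.2929 − 0.84634 = 6.44656 mm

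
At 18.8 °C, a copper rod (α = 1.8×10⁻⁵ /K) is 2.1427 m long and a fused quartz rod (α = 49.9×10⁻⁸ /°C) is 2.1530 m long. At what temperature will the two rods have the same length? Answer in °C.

L₁(1 + α₁ΔT) = L₂(1 + α₂ΔT) ⇒ ΔT = (L₂ − L₁)/(α₁L₁ − α₂L₂)
L₂ − L₁ = 2.1530 − 2.1427 = 1.03×10⁻² m
α₁L₁ − α₂L₂ = 1.8×10⁻⁵×2.1427 − 49.9×10⁻⁸×2.1530 = 3.7494253×10⁻⁵ m/K
ΔT = 1.03×10⁻² / 3.7494253×10⁻⁵ = 274.709 K
T = 18.8 + 274.709 = 293.509 °C

T = 293.5 °C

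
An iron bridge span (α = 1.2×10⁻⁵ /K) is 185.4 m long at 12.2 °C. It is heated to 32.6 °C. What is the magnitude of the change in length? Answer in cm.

ΔL = 4.54 cm

|ΔT| = |32.6 − 12.2| = 20.4 K
ΔL = αL₀ΔT = (1.2×10⁻⁵)(185.4)(20.4) = 4.54×10⁻² m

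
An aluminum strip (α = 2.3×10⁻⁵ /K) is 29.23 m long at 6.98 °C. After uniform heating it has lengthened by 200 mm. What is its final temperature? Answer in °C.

ΔL = αL₀ΔT ⇒ ΔT = ΔL / (αL₀)
ΔT = 200×10⁻³ m / (2.3×10⁻⁵ × 29.23 m) = 297.49 K
T = 6.98 + 297.49 = 304.47 °C

T = 304 °C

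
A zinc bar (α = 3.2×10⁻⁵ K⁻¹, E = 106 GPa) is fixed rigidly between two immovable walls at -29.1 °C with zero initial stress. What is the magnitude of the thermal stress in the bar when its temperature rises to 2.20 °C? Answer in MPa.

σ = 106 MPa

Fully constrained: the free strain ε = αΔT is blocked, so σ = Eε = EαΔT.
|ΔT| = 31.30 K
σ = 106×10⁹ × 3.2×10⁻⁵ × 31.30 = 1.06×10⁸ Pa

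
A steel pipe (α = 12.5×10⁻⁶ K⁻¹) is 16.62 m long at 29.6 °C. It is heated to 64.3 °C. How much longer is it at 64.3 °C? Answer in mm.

|ΔT| = |64.3 − 29.6| = 34.7 K
ΔL = αL₀ΔT = (12.5×10⁻⁶)(16.62)(34.7) = 7.21×10⁻³ m

ΔL = 7.21 mm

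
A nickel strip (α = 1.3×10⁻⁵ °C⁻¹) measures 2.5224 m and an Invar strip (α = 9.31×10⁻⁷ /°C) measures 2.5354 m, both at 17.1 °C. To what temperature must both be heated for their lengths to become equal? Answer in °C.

L₁(1 + α₁ΔT) = L₂(1 + α₂ΔT) ⇒ ΔT = (L₂ − L₁)/(α₁L₁ − α₂L₂)
L₂ − L₁ = 2.5354 − 2.5224 = 1.30×10⁻² m
α₁L₁ − α₂L₂ = 1.3×10⁻⁵×2.5224 − 9.31×10⁻⁷×2.5354 = 3.04307426×10⁻⁵ m/K
ΔT = 1.30×10⁻² / 3.04307426×10⁻⁵ = 427.200 K
T = 17.1 + 427.200 = 444.300 °C

T = 444.3 °C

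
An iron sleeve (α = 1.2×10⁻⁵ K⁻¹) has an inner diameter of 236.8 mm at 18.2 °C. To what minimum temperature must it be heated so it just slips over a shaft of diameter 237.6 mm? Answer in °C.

Required Δd = 237.6 − 236.8 = 0.8 mm
Δd = αd₀ΔT ⇒ ΔT = Δd/(αd₀) = 0.8 / (1.2×10⁻⁵ × 236.8) = 281.53 K
T_min = 18.2 + 281.53 = 299.73 °C

T = 300 °C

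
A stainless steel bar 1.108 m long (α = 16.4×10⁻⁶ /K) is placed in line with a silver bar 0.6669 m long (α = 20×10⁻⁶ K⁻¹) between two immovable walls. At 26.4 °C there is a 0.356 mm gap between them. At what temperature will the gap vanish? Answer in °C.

T = 37.7 °C

α₁L₁ = 1.81712×10⁻⁵ m/K, α₂L₂ = 1.3338×10⁻⁵ m/K → total 3.15092×10⁻⁵ m/K
ΔT = g/(α₁L₁+α₂L₂) = 3.56×10⁻⁴ / 3.15092×10⁻⁵ = 11.298 K
T = 26.4 + 11.298 = 37.698 °C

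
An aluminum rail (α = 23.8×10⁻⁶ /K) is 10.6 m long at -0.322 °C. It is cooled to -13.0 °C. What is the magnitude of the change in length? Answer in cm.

ΔL = 0.320 cm

|ΔT| = |-13.0 − (-0.322)| = 12.678 K
ΔL = αL₀ΔT = (23.8×10⁻⁶)(10.6)(12.678) = 3.20×10⁻³ m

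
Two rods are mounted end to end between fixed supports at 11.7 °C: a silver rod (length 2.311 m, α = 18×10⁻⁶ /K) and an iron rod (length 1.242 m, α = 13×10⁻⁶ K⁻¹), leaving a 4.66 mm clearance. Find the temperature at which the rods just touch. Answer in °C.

α₁L₁ = 4.1598×10⁻⁵ m/K, α₂L₂ = 1.6146×10⁻⁵ m/K → total 5.7744×10⁻⁵ m/K
ΔT = g/(α₁L₁+α₂L₂) = 4.66×10⁻³ / 5.7744×10⁻⁵ = 80.701 K
T = 11.7 + 80.701 = 92.401 °C

T = 92.4 °C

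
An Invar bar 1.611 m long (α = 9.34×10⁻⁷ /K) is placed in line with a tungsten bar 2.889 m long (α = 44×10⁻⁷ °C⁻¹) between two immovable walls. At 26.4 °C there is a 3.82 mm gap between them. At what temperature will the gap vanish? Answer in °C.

T = 295 °C

α₁L₁ = 1.504674×10⁻⁶ m/K, α₂L₂ = 1.27116×10⁻⁵ m/K → total 1.4216274×10⁻⁵ m/K
ΔT = g/(α₁L₁+α₂L₂) = 3.82×10⁻³ / 1.4216274×10⁻⁵ = 268.71 K
T = 26.4 + 268.71 = 295.11 °C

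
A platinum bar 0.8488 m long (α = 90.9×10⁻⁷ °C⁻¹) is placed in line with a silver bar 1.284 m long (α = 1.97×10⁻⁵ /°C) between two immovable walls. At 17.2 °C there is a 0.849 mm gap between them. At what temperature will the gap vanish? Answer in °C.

α₁L₁ = 7.715592×10⁻⁶ m/K, α₂L₂ = 2.52948×10⁻⁵ m/K → total 3.3010392×10⁻⁵ m/K
ΔT = g/(α₁L₁+α₂L₂) = 8.49×10⁻⁴ / 3.3010392×10⁻⁵ = 25.719 K
T = 17.2 + 25.719 = 42.919 °C

T = 42.9 °C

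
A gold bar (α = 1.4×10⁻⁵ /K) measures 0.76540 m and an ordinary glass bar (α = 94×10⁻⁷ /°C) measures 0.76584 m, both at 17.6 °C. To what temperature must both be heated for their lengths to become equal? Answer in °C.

T = 142.7 °C

Equal length when α₁L₁ΔT − α₂L₂ΔT = L₂ − L₁ = 4.40×10⁻⁴ m
α₁L₁ = 1.07156×10⁻⁵, α₂L₂ = 7.198896×10⁻⁶ → Δ(αL) = 3.516704×10⁻⁶ m/K
ΔT = 4.40×10⁻⁴ / 3.516704×10⁻⁶ = 125.117 K, so T = 17.6 + 125.117 = 142.717 °C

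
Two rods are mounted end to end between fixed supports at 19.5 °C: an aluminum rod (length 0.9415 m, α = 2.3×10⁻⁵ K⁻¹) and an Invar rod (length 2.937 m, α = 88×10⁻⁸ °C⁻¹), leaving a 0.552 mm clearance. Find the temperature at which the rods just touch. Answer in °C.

T = 42.3 °C

α₁L₁ = 2.16545×10⁻⁵ m/K, α₂L₂ = 2.58456×10⁻⁶ m/K → total 2.423906×10⁻⁵ m/K
ΔT = g/(α₁L₁+α₂L₂) = 5.52×10⁻⁴ / 2.423906×10⁻⁵ = 22.773 K
T = 19.5 + 22.773 = 42.273 °C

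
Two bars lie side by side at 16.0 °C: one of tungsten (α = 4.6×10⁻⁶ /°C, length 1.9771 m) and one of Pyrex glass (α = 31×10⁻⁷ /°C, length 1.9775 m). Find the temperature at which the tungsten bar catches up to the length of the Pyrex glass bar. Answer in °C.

T = 150.9 °C

L₁(1 + α₁ΔT) = L₂(1 + α₂ΔT) ⇒ ΔT = (L₂ − L₁)/(α₁L₁ − α₂L₂)
L₂ − L₁ = 1.9775 − 1.9771 = 4.00×10⁻⁴ m
α₁L₁ − α₂L₂ = 4.6×10⁻⁶×1.9771 − 31×10⁻⁷×1.9775 = 2.96441×10⁻⁶ m/K
ΔT = 4.00×10⁻⁴ / 2.96441×10⁻⁶ = 134.934 K
T = 16.0 + 134.934 = 150.934 °C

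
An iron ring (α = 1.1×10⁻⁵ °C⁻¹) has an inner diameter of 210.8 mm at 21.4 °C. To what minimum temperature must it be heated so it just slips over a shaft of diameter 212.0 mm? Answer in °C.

T = 539 °C

Required Δd = 212.0 − 210.8 = 1.2 mm
Δd = αd₀ΔT ⇒ ΔT = Δd/(αd₀) = 1.2 / (1.1×10⁻⁵ × 210.8) = 517.51 K
T_min = 21.4 + 517.51 = 538.91 °C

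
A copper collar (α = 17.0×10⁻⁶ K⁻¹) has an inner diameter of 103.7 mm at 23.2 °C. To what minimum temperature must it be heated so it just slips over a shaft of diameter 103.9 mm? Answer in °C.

Required Δd = 103.9 − 103.7 = 0.2 mm
Δd = αd₀ΔT ⇒ ΔT = Δd/(αd₀) = 0.2 / (17.0×10⁻⁶ × 103.7) = 113.45 K
T_min = 23.2 + 113.45 = 136.65 °C

T = 137 °C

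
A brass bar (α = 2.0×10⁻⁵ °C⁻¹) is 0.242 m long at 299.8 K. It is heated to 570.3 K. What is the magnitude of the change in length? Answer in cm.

ΔL = 0.131 cm

|ΔT| = |570.3 − 299.8| = 270.5 K
ΔL = αL₀ΔT = (2.0×10⁻⁵)(0.242)(270.5) = 1.31×10⁻³ m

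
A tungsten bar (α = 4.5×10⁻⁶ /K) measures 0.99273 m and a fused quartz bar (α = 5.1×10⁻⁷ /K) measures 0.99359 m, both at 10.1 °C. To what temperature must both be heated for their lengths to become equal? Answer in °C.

T = 227.2 °C

L₁(1 + α₁ΔT) = L₂(1 + α₂ΔT) ⇒ ΔT = (L₂ − L₁)/(α₁L₁ − α₂L₂)
L₂ − L₁ = 0.99359 − 0.99273 = 8.60×10⁻⁴ m
α₁L₁ − α₂L₂ = 4.5×10⁻⁶×0.99273 − 5.1×10⁻⁷×0.99359 = 3.9605541×10⁻⁶ m/K
ΔT = 8.60×10⁻⁴ / 3.9605541×10⁻⁶ = 217.141 K
T = 10.1 + 217.141 = 227.241 °C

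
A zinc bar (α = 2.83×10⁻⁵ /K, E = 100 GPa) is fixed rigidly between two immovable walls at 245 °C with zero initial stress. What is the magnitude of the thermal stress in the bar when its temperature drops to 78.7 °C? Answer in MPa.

σ = 471 MPa

Fully constrained: the free strain ε = αΔT is blocked, so σ = Eε = EαΔT.
|ΔT| = 166.3 K
σ = 100×10⁹ × 2.83×10⁻⁵ × 166.3 = 4.71×10⁸ Pa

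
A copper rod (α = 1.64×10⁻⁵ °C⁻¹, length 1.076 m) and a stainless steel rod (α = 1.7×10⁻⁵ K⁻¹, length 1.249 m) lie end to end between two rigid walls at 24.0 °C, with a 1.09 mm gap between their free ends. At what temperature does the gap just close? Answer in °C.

T = 52.0 °C

Gap closes when ΔL₁ + ΔL₂ = 1.09 mm = 1.09×10⁻³ m
(α₁L₁ + α₂L₂)ΔT = g
α₁L₁ + α₂L₂ = 1.64×10⁻⁵×1.076 + 1.7×10⁻⁵×1.249 = 3.88794×10⁻⁵ m/K
ΔT = 1.09×10⁻³ / 3.88794×10⁻⁵ = 28.035 K
T = 24.0 + 28.035 = 52.035 °C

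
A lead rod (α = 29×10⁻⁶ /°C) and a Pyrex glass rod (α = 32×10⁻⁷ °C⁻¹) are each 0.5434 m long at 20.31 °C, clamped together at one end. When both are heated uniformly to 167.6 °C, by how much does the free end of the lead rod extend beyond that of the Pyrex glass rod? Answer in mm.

2.06 mm

ΔT = 147.29 K
lead: ΔL = 29×10⁻⁶ × 0.5434 m × 147.29 = 2.3211×10⁻³ m = 2.3211 mm
Pyrex glass: ΔL = 32×10⁻⁷ × 0.5434 m × 147.29 = 2.5612×10⁻⁴ m = 0.25612 mm
difference = 2.3211 − 0.25612 = 2.06498 mm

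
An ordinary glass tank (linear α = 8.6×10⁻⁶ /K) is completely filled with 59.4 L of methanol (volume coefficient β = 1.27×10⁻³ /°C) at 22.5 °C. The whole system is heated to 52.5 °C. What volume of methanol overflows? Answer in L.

The tank also expands: β_container ≈ 3α = 2.58×10⁻⁵ /K
Net overflow = V₀(β_liq − 3α_cont)ΔT
β − 3α = 1.27×10⁻³ − 2.58×10⁻⁵ = 1.2442×10⁻³ /K; ΔT = 30.0 K
ΔV = 59.4 × 1.2442×10⁻³ × 30.0 = 2.22 L

2.22 L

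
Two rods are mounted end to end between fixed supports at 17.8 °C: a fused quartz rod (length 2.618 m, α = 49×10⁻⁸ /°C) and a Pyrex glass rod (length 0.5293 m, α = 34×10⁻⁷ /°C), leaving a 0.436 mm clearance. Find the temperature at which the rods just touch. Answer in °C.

T = 159 °C

α₁L₁ = 1.28282×10⁻⁶ m/K, α₂L₂ = 1.79962×10⁻⁶ m/K → total 3.08244×10⁻⁶ m/K
ΔT = g/(α₁L₁+α₂L₂) = 4.36×10⁻⁴ / 3.08244×10⁻⁶ = 141.45 K
T = 17.8 + 141.45 = 159.25 °C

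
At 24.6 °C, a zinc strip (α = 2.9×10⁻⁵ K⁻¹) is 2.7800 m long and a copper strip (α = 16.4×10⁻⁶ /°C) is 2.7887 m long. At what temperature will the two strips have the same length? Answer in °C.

Equal length when α₁L₁ΔT − α₂L₂ΔT = L₂ − L₁ = 8.70×10⁻³ m
α₁L₁ = 8.062×10⁻⁵, α₂L₂ = 4.573468×10⁻⁵ → Δ(αL) = 3.488532×10⁻⁵ m/K
ΔT = 8.70×10⁻³ / 3.488532×10⁻⁵ = 249.389 K, so T = 24.6 + 249.389 = 273.989 °C

T = 274.0 °C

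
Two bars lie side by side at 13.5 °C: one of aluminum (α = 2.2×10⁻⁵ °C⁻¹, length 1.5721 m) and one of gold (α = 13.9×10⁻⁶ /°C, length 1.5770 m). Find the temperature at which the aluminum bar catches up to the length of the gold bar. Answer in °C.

Equal length when α₁L₁ΔT − α₂L₂ΔT = L₂ − L₁ = 4.90×10⁻³ m
α₁L₁ = 3.45862×10⁻⁵, α₂L₂ = 2.19203×10⁻⁵ → Δ(αL) = 1.26659×10⁻⁵ m/K
ΔT = 4.90×10⁻³ / 1.26659×10⁻⁵ = 386.866 K, so T = 13.5 + 386.866 = 400.366 °C

T = 400.4 °C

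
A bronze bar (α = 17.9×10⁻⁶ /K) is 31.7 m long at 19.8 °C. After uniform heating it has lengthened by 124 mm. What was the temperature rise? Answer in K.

ΔL = αL₀ΔT ⇒ ΔT = ΔL / (αL₀)
ΔT = 124×10⁻³ m / (17.9×10⁻⁶ × 31.7 m) = 218.53 K

ΔT = 219 K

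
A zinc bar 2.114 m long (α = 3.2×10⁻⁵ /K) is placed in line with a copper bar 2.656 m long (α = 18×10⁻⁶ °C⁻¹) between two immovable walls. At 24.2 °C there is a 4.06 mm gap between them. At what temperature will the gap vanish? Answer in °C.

T = 59.4 °C

Gap closes when ΔL₁ + ΔL₂ = 4.06 mm = 4.06×10⁻³ m
(α₁L₁ + α₂L₂)ΔT = g
α₁L₁ + α₂L₂ = 3.2×10⁻⁵×2.114 + 18×10⁻⁶×2.656 = 1.15456×10⁻⁴ m/K
ΔT = 4.06×10⁻³ / 1.15456×10⁻⁴ = 35.165 K
T = 24.2 + 35.165 = 59.365 °C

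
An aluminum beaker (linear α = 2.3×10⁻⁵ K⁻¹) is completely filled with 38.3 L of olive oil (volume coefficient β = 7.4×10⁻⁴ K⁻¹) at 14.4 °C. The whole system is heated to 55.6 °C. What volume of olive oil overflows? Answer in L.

The beaker also expands: β_container ≈ 3α = 6.9×10⁻⁵ /K
Net overflow = V₀(β_liq − 3α_cont)ΔT
β − 3α = 7.40×10⁻⁴ − 6.9×10⁻⁵ = 6.71×10⁻⁴ /K; ΔT = 41.2 K
ΔV = 38.3 × 6.71×10⁻⁴ × 41.2 = 1.06 L

1.06 L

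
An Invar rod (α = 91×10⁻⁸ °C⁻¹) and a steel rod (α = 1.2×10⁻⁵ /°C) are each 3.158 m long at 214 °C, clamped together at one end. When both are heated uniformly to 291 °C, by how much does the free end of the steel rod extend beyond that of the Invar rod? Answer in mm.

2.70 mm

ΔT = 77 K
Invar: ΔL = 91×10⁻⁸ × 3.158 m × 77 = 2.2128×10⁻⁴ m = 0.22128 mm
steel: ΔL = 1.2×10⁻⁵ × 3.158 m × 77 = 2.9180×10⁻³ m = 2.9180 mm
difference = 2.9180 − 0.22128 = 2.69672 mm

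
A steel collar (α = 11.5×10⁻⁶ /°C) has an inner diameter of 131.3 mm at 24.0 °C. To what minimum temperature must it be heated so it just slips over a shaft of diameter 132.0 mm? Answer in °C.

T = 488 °C

Required Δd = 132.0 − 131.3 = 0.7 mm
Δd = αd₀ΔT ⇒ ΔT = Δd/(αd₀) = 0.7 / (11.5×10⁻⁶ × 131.3) = 463.59 K
T_min = 24.0 + 463.59 = 487.59 °C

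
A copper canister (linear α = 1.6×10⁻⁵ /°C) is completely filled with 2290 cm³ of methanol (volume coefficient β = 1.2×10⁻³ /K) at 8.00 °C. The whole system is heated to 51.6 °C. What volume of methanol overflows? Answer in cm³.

115 cm³

The canister also expands: β_container ≈ 3α = 4.8×10⁻⁵ /K
Net overflow = V₀(β_liq − 3α_cont)ΔT
β − 3α = 1.20×10⁻³ − 4.8×10⁻⁵ = 1.152×10⁻³ /K; ΔT = 43.60 K
ΔV = 2290 × 1.152×10⁻³ × 43.60 = 115 cm³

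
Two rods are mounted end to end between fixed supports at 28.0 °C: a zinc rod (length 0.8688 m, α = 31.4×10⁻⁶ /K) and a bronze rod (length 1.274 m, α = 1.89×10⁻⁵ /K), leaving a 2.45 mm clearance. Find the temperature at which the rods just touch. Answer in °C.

T = 75.7 °C

α₁L₁ = 2.728032×10⁻⁵ m/K, α₂L₂ = 2.40786×10⁻⁵ m/K → total 5.135892×10⁻⁵ m/K
ΔT = g/(α₁L₁+α₂L₂) = 2.45×10⁻³ / 5.135892×10⁻⁵ = 47.703 K
T = 28.0 + 47.703 = 75.703 °C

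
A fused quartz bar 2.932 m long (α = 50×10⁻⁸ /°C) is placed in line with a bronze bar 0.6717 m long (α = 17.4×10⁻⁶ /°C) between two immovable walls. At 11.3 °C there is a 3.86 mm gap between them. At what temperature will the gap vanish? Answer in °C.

T = 305 °C

Gap closes when ΔL₁ + ΔL₂ = 3.86 mm = 3.86×10⁻³ m
(α₁L₁ + α₂L₂)ΔT = g
α₁L₁ + α₂L₂ = 50×10⁻⁸×2.932 + 17.4×10⁻⁶×0.6717 = 1.315358×10⁻⁵ m/K
ΔT = 3.86×10⁻³ / 1.315358×10⁻⁵ = 293.46 K
T = 11.3 + 293.46 = 304.76 °C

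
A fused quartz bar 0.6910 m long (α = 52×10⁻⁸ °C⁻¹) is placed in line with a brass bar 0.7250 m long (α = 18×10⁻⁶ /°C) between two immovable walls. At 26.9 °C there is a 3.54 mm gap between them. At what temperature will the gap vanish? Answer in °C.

α₁L₁ = 3.5932×10⁻⁷ m/K, α₂L₂ = 1.305×10⁻⁵ m/K → total 1.340932×10⁻⁵ m/K
ΔT = g/(α₁L₁+α₂L₂) = 3.54×10⁻³ / 1.340932×10⁻⁵ = 264.00 K
T = 26.9 + 264.00 = 290.90 °C

T = 291 °C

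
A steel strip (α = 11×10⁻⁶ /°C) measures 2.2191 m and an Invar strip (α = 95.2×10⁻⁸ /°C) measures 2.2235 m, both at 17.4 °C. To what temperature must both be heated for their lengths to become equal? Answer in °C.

L₁(1 + α₁ΔT) = L₂(1 + α₂ΔT) ⇒ ΔT = (L₂ − L₁)/(α₁L₁ − α₂L₂)
L₂ − L₁ = 2.2235 − 2.2191 = 4.40×10⁻³ m
α₁L₁ − α₂L₂ = 11×10⁻⁶×2.2191 − 95.2×10⁻⁸×2.2235 = 2.2293328×10⁻⁵ m/K
ΔT = 4.40×10⁻³ / 2.2293328×10⁻⁵ = 197.368 K
T = 17.4 + 197.368 = 214.768 °C

T = 214.8 °C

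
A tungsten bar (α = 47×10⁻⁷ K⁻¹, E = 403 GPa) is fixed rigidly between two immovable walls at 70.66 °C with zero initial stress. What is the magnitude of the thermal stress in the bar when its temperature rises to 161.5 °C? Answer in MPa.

σ = 172 MPa

Fully constrained: the free strain ε = αΔT is blocked, so σ = Eε = EαΔT.
|ΔT| = 90.84 K
σ = 403×10⁹ × 47×10⁻⁷ × 90.84 = 1.72×10⁸ Pa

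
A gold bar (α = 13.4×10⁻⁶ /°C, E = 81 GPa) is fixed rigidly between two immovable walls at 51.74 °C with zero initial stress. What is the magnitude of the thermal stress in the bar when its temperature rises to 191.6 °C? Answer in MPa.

σ = 152 MPa

Fully constrained: the free strain ε = αΔT is blocked, so σ = Eε = EαΔT.
|ΔT| = 139.86 K
σ = 81.0×10⁹ × 13.4×10⁻⁶ × 139.86 = 1.52×10⁸ Pa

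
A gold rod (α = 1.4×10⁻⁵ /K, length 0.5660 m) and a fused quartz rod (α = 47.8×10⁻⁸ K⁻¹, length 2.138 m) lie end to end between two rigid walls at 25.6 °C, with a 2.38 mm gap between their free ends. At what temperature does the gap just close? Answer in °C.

Gap closes when ΔL₁ + ΔL₂ = 2.38 mm = 2.38×10⁻³ m
(α₁L₁ + α₂L₂)ΔT = g
α₁L₁ + α₂L₂ = 1.4×10⁻⁵×0.5660 + 47.8×10⁻⁸×2.138 = 8.945964×10⁻⁶ m/K
ΔT = 2.38×10⁻³ / 8.945964×10⁻⁶ = 266.04 K
T = 25.6 + 266.04 = 291.64 °C

T = 292 °C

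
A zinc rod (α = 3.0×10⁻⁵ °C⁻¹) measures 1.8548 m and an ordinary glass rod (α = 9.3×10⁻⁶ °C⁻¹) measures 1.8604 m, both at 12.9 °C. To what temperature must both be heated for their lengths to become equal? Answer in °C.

T = 159.0 °C

L₁(1 + α₁ΔT) = L₂(1 + α₂ΔT) ⇒ ΔT = (L₂ − L₁)/(α₁L₁ − α₂L₂)
L₂ − L₁ = 1.8604 − 1.8548 = 5.60×10⁻³ m
α₁L₁ − α₂L₂ = 3.0×10⁻⁵×1.8548 − 9.3×10⁻⁶×1.8604 = 3.834228×10⁻⁵ m/K
ΔT = 5.60×10⁻³ / 3.834228×10⁻⁵ = 146.053 K
T = 12.9 + 146.053 = 158.953 °C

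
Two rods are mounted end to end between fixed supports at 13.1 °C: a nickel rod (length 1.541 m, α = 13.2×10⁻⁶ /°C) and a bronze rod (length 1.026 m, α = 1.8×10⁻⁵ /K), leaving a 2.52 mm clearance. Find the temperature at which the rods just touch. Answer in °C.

T = 78.0 °C

Gap closes when ΔL₁ + ΔL₂ = 2.52 mm = 2.52×10⁻³ m
(α₁L₁ + α₂L₂)ΔT = g
α₁L₁ + α₂L₂ = 13.2×10⁻⁶×1.541 + 1.8×10⁻⁵×1.026 = 3.88092×10⁻⁵ m/K
ΔT = 2.52×10⁻³ / 3.88092×10⁻⁵ = 64.933 K
T = 13.1 + 64.933 = 78.033 °C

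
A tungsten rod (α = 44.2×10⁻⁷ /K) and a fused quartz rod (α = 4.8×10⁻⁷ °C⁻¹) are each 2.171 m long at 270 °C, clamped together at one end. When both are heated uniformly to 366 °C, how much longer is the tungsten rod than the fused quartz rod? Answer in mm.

ΔT = 96 K
tungsten: ΔL = 44.2×10⁻⁷ × 2.171 m × 96 = 9.2120×10⁻⁴ m = 0.92120 mm
fused quartz: ΔL = 4.8×10⁻⁷ × 2.171 m × 96 = 1.0004×10⁻⁴ m = 0.10004 mm
difference = 0.92120 − 0.10004 = 0.82116 mm

0.821 mm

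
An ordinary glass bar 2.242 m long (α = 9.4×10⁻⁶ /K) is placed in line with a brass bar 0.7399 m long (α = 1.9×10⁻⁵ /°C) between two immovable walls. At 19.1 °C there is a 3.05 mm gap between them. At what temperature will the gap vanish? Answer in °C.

T = 106 °C

α₁L₁ = 2.10748×10⁻⁵ m/K, α₂L₂ = 1.40581×10⁻⁵ m/K → total 3.51329×10⁻⁵ m/K
ΔT = g/(α₁L₁+α₂L₂) = 3.05×10⁻³ / 3.51329×10⁻⁵ = 86.81 K
T = 19.1 + 86.81 = 105.91 °C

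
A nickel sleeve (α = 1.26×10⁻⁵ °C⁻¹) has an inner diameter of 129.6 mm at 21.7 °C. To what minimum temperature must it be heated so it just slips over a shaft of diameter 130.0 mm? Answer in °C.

T = 267 °C

Required Δd = 130.0 − 129.6 = 0.4 mm
Δd = αd₀ΔT ⇒ ΔT = Δd/(αd₀) = 0.4 / (1.26×10⁻⁵ × 129.6) = 244.95 K
T_min = 21.7 + 244.95 = 266.65 °C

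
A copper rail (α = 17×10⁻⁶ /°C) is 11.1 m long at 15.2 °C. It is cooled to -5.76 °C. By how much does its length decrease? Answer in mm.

|ΔT| = |-5.76 − 15.2| = 20.96 K
ΔL = αL₀ΔT = (17×10⁻⁶)(11.1)(20.96) = 3.96×10⁻³ m

ΔL = 3.96 mm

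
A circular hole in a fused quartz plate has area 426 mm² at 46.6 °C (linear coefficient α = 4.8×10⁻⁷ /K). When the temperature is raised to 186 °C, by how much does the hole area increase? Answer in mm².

ΔA = 0.0570 mm²

Area coefficient ≈ 2α; |ΔT| = 139.4 K
ΔA = 2αA₀ΔT = 2(4.8×10⁻⁷)(426)(139.4) = 0.0570 mm²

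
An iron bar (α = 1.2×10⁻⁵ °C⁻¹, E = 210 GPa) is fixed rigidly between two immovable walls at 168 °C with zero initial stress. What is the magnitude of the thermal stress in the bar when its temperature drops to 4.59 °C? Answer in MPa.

σ = 412 MPa

Fully constrained: the free strain ε = αΔT is blocked, so σ = Eε = EαΔT.
|ΔT| = 163.41 K
σ = 210×10⁹ × 1.2×10⁻⁵ × 163.41 = 4.12×10⁸ Pa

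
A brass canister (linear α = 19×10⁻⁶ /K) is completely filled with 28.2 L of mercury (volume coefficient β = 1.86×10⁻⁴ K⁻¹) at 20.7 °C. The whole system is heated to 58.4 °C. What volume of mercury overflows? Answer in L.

0.137 L

The canister also expands: β_container ≈ 3α = 5.7×10⁻⁵ /K
Net overflow = V₀(β_liq − 3α_cont)ΔT
β − 3α = 1.86×10⁻⁴ − 5.7×10⁻⁵ = 1.29×10⁻⁴ /K; ΔT = 37.7 K
ΔV = 28.2 × 1.29×10⁻⁴ × 37.7 = 0.137 L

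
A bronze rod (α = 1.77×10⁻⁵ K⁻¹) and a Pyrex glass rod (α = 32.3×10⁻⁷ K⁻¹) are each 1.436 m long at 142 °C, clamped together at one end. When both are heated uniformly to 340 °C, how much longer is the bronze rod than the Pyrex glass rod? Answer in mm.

ΔT = 198 K
bronze: ΔL = 1.77×10⁻⁵ × 1.436 m × 198 = 5.0326×10⁻³ m = 5.0326 mm
Pyrex glass: ΔL = 32.3×10⁻⁷ × 1.436 m × 198 = 9.1838×10⁻⁴ m = 0.91838 mm
difference = 5.0326 − 0.91838 = 4.11422 mm

4.11 mm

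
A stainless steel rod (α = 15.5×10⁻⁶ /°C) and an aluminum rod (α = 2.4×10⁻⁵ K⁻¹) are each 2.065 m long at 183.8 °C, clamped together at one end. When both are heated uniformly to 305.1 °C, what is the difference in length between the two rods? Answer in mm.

2.13 mm

ΔT = 121.3 K
stainless steel: ΔL = 15.5×10⁻⁶ × 2.065 m × 121.3 = 3.8825×10⁻³ m = 3.8825 mm
aluminum: ΔL = 2.4×10⁻⁵ × 2.065 m × 121.3 = 6.0116×10⁻³ m = 6.0116 mm
difference = 6.0116 − 3.8825 = 2.1291 mm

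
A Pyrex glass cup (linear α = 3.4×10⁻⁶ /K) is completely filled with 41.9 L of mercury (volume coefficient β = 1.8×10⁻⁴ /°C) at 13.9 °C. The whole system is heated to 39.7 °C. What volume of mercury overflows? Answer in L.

0.184 L

The cup also expands: β_container ≈ 3α = 1.02×10⁻⁵ /K
Net overflow = V₀(β_liq − 3α_cont)ΔT
β − 3α = 1.80×10⁻⁴ − 1.02×10⁻⁵ = 1.698×10⁻⁴ /K; ΔT = 25.8 K
ΔV = 41.9 × 1.698×10⁻⁴ × 25.8 = 0.184 L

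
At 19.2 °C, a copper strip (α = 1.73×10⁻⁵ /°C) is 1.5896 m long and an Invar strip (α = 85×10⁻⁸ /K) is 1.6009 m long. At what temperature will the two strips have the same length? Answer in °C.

T = 451.5 °C

Equal length when α₁L₁ΔT − α₂L₂ΔT = L₂ − L₁ = 1.13×10⁻² m
α₁L₁ = 2.750008×10⁻⁵, α₂L₂ = 1.360765×10⁻⁶ → Δ(αL) = 2.6139315×10⁻⁵ m/K
ΔT = 1.13×10⁻² / 2.6139315×10⁻⁵ = 432.299 K, so T = 19.2 + 432.299 = 451.499 °C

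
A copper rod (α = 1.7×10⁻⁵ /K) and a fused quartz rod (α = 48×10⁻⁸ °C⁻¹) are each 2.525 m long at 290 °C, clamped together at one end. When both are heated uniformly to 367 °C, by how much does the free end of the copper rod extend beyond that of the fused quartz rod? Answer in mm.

ΔT = 77 K
copper: ΔL = 1.7×10⁻⁵ × 2.525 m × 77 = 3.3052×10⁻³ m = 3.3052 mm
fused quartz: ΔL = 48×10⁻⁸ × 2.525 m × 77 = 9.3324×10⁻⁵ m = 0.093324 mm
difference = 3.3052 − 0.093324 = 3.211876 mm

3.21 mm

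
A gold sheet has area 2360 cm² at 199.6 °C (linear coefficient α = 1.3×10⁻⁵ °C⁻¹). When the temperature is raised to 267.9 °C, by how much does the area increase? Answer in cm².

Area coefficient ≈ 2α; |ΔT| = 68.3 K
ΔA = 2αA₀ΔT = 2(1.3×10⁻⁵)(2360)(68.3) = 4.19 cm²

ΔA = 4.19 cm²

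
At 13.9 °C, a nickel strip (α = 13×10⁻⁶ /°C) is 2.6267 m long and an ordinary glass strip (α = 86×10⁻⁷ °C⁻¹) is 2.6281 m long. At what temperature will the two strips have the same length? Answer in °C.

T = 135.2 °C

L₁(1 + α₁ΔT) = L₂(1 + α₂ΔT) ⇒ ΔT = (L₂ − L₁)/(α₁L₁ − α₂L₂)
L₂ − L₁ = 2.6281 − 2.6267 = 1.40×10⁻³ m
α₁L₁ − α₂L₂ = 13×10⁻⁶×2.6267 − 86×10⁻⁷×2.6281 = 1.154544×10⁻⁵ m/K
ΔT = 1.40×10⁻³ / 1.154544×10⁻⁵ = 121.260 K
T = 13.9 + 121.260 = 135.160 °C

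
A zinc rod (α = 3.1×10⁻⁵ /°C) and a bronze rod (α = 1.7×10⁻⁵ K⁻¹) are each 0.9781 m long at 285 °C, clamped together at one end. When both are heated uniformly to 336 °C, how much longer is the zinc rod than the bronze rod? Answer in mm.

ΔT = 51 K
zinc: ΔL = 3.1×10⁻⁵ × 0.9781 m × 51 = 1.5464×10⁻³ m = 1.5464 mm
bronze: ΔL = 1.7×10⁻⁵ × 0.9781 m × 51 = 8.4801×10⁻⁴ m = 0.84801 mm
difference = 1.5464 − 0.84801 = 0.69839 mm

0.698 mm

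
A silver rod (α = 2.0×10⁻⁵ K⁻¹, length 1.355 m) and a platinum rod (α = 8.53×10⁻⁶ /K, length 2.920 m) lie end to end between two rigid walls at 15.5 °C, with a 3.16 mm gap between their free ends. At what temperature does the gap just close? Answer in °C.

Gap closes when ΔL₁ + ΔL₂ = 3.16 mm = 3.16×10⁻³ m
(α₁L₁ + α₂L₂)ΔT = g
α₁L₁ + α₂L₂ = 2.0×10⁻⁵×1.355 + 8.53×10⁻⁶×2.920 = 5.20076×10⁻⁵ m/K
ΔT = 3.16×10⁻³ / 5.20076×10⁻⁵ = 60.760 K
T = 15.5 + 60.760 = 76.260 °C

T = 76.3 °C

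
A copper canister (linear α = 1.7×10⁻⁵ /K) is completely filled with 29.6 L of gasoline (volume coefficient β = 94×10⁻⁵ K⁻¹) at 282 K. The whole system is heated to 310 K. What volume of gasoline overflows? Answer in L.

0.737 L

The canister also expands: β_container ≈ 3α = 5.1×10⁻⁵ /K
Net overflow = V₀(β_liq − 3α_cont)ΔT
β − 3α = 9.40×10⁻⁴ − 5.1×10⁻⁵ = 8.89×10⁻⁴ /K; ΔT = 28 K
ΔV = 29.6 × 8.89×10⁻⁴ × 28 = 0.737 L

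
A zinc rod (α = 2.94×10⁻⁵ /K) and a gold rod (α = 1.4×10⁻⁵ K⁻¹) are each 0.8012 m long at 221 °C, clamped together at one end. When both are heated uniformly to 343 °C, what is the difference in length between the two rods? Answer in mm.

ΔT = 122 K
zinc: ΔL = 2.94×10⁻⁵ × 0.8012 m × 122 = 2.8737×10⁻³ m = 2.8737 mm
gold: ΔL = 1.4×10⁻⁵ × 0.8012 m × 122 = 1.3684×10⁻³ m = 1.3684 mm
difference = 2.8737 − 1.3684 = 1.5053 mm

1.51 mm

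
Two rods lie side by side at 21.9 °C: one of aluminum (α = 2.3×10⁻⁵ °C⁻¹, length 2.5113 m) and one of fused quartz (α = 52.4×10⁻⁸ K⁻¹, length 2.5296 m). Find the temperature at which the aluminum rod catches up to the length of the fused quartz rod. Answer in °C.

T = 346.2 °C

Equal length when α₁L₁ΔT − α₂L₂ΔT = L₂ − L₁ = 1.83×10⁻² m
α₁L₁ = 5.77599×10⁻⁵, α₂L₂ = 1.3255104×10⁻⁶ → Δ(αL) = 5.64343896×10⁻⁵ m/K
ΔT = 1.83×10⁻² / 5.64343896×10⁻⁵ = 324.270 K, so T = 21.9 + 324.270 = 346.170 °C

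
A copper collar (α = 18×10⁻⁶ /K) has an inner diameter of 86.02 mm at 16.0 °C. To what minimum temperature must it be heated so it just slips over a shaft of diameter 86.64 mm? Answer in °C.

T = 416 °C

Required Δd = 86.64 − 86.02 = 0.62 mm
Δd = αd₀ΔT ⇒ ΔT = Δd/(αd₀) = 0.62 / (18×10⁻⁶ × 86.02) = 400.42 K
T_min = 16.0 + 400.42 = 416.42 °C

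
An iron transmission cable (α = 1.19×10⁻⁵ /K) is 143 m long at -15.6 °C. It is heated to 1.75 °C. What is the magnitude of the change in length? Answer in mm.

|ΔT| = |1.75 − (-15.6)| = 17.35 K
ΔL = αL₀ΔT = (1.19×10⁻⁵)(143)(17.35) = 2.95×10⁻² m

ΔL = 29.5 mm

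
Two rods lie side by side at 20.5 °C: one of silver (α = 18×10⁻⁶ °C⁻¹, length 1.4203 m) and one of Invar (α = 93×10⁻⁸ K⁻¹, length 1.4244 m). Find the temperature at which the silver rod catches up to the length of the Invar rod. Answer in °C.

T = 189.6 °C

L₁(1 + α₁ΔT) = L₂(1 + α₂ΔT) ⇒ ΔT = (L₂ − L₁)/(α₁L₁ − α₂L₂)
L₂ − L₁ = 1.4244 − 1.4203 = 4.10×10⁻³ m
α₁L₁ − α₂L₂ = 18×10⁻⁶×1.4203 − 93×10⁻⁸×1.4244 = 2.4240708×10⁻⁵ m/K
ΔT = 4.10×10⁻³ / 2.4240708×10⁻⁵ = 169.137 K
T = 20.5 + 169.137 = 189.637 °C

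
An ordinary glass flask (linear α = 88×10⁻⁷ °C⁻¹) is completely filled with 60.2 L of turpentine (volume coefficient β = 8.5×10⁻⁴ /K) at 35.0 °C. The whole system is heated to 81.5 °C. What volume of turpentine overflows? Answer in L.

2.31 L

The flask also expands: β_container ≈ 3α = 2.64×10⁻⁵ /K
Net overflow = V₀(β_liq − 3α_cont)ΔT
β − 3α = 8.50×10⁻⁴ − 2.64×10⁻⁵ = 8.236×10⁻⁴ /K; ΔT = 46.5 K
ΔV = 60.2 × 8.236×10⁻⁴ × 46.5 = 2.31 L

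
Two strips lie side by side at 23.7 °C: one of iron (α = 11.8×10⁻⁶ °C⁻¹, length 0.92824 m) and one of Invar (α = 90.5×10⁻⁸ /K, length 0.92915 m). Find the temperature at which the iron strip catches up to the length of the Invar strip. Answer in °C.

T = 113.7 °C

L₁(1 + α₁ΔT) = L₂(1 + α₂ΔT) ⇒ ΔT = (L₂ − L₁)/(α₁L₁ − α₂L₂)
L₂ − L₁ = 0.92915 − 0.92824 = 9.10×10⁻⁴ m
α₁L₁ − α₂L₂ = 11.8×10⁻⁶×0.92824 − 90.5×10⁻⁸×0.92915 = 1.011235125×10⁻⁵ m/K
ΔT = 9.10×10⁻⁴ / 1.011235125×10⁻⁵ = 89.989 K
T = 23.7 + 89.989 = 113.689 °C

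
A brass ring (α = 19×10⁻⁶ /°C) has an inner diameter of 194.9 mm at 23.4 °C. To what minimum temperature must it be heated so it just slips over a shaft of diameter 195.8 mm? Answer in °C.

Required Δd = 195.8 − 194.9 = 0.9 mm
Δd = αd₀ΔT ⇒ ΔT = Δd/(αd₀) = 0.9 / (19×10⁻⁶ × 194.9) = 243.04 K
T_min = 23.4 + 243.04 = 266.44 °C

T = 266 °C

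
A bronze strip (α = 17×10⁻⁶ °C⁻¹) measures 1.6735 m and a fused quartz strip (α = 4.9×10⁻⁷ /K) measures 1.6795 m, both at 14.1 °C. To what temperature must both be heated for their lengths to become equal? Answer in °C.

Equal length when α₁L₁ΔT − α₂L₂ΔT = L₂ − L₁ = 6.00×10⁻³ m
α₁L₁ = 2.84495×10⁻⁵, α₂L₂ = 8.22955×10⁻⁷ → Δ(αL) = 2.7626545×10⁻⁵ m/K
ΔT = 6.00×10⁻³ / 2.7626545×10⁻⁵ = 217.182 K, so T = 14.1 + 217.182 = 231.282 °C

T = 231.3 °C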